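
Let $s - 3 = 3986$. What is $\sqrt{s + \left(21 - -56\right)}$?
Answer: $\sqrt{4066} \approx 63.765$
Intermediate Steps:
$s = 3989$ ($s = 3 + 3986 = 3989$)
$\sqrt{s + \left(21 - -56\right)} = \sqrt{3989 + \left(21 - -56\right)} = \sqrt{3989 + \left(21 + 56\right)} = \sqrt{3989 + 77} = \sqrt{4066}$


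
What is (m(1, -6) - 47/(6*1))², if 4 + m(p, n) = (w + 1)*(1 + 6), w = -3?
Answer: 24025/36 ≈ 667.36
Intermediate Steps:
m(p, n) = -18 (m(p, n) = -4 + (-3 + 1)*(1 + 6) = -4 - 2*7 = -4 - 14 = -18)
(m(1, -6) - 47/(6*1))² = (-18 - 47/(6*1))² = (-18 - 47/6)² = (-155/6)² = 24025/36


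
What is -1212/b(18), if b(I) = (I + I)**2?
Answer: -101/108 ≈ -0.93519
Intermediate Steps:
b(I) = 4*I**2 (b(I) = (2*I)**2 = 4*I**2)
-1212/b(18) = -1212/(4*18**2) = -1212/(4*324) = -1212/1296 = -1212*1/1296 = -101/108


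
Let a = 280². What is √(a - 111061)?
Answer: 3*I*√3629 ≈ 180.72*I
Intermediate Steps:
a = 78400
√(a - 111061) = √(78400 - 111061) = √(-32661) = 3*I*√3629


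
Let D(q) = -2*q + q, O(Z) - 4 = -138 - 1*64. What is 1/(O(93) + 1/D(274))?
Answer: -274/54253 ≈ -0.0050504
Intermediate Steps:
O(Z) = -198 (O(Z) = 4 + (-138 - 1*64) = 4 + (-138 - 64) = 4 - 202 = -198)
D(q) = -q
1/(O(93) + 1/D(274)) = 1/(-198 + 1/(-1*274)) = 1/(-198 + 1/(-274)) = 1/(-198 - 1/274) = 1/(-54253/274) = -274/54253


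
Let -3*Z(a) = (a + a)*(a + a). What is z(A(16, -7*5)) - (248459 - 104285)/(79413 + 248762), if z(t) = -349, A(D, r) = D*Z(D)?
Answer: -114677249/328175 ≈ -349.44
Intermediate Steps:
Z(a) = -4*a**2/3 (Z(a) = -(a + a)*(a + a)/3 = -2*a*2*a/3 = -4*a**2/3)
A(D, r) = -4*D**3/3 (A(D, r) = D*(-4*D**2/3) = -4*D**3/3)
z(A(16, -7*5)) - (248459 - 104285)/(79413 + 248762) = -349 - (248459 - 104285)/(79413 + 248762) = -349 - 144174/328175 = -114677249/328175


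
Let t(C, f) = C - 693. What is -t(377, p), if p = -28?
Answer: 316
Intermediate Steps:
t(C, f) = -693 + C
-t(377, p) = -(-693 + 377) = -1*(-316) = 316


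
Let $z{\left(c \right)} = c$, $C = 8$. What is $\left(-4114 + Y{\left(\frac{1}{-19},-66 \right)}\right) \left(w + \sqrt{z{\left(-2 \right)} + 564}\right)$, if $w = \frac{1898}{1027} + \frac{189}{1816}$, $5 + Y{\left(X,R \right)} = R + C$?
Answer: $- \frac{1169839859}{143464} - 4177 \sqrt{562} \approx -1.0718 \cdot 10^{5}$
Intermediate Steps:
$Y{\left(X,R \right)} = 3 + R$ ($Y{\left(X,R \right)} = -5 + \left(R + 8\right) = -5 + \left(8 + R\right) = 3 + R$)
$w = \frac{280067}{143464}$ ($w = 1898 \cdot \frac{1}{1027} + 189 \cdot \frac{1}{1816} = \frac{146}{79} + \frac{189}{1816} = \frac{280067}{143464} \approx 1.9522$)
$\left(-4114 + Y{\left(\frac{1}{-19},-66 \right)}\right) \left(w + \sqrt{z{\left(-2 \right)} + 564}\right) = \left(-4114 + \left(3 - 66\right)\right) \left(\frac{280067}{143464} + \sqrt{-2 + 564}\right) = \left(-4114 - 63\right) \left(\frac{280067}{143464} + \sqrt{562}\right) = - 4177 \left(\frac{280067}{143464} + \sqrt{562}\right) = - \frac{1169839859}{143464} - 4177 \sqrt{562}$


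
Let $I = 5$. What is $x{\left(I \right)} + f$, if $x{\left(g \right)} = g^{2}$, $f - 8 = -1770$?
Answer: $-1737$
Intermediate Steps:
$f = -1762$ ($f = 8 - 1770 = -1762$)
$x{\left(I \right)} + f = 5^{2} - 1762 = 25 - 1762 = -1737$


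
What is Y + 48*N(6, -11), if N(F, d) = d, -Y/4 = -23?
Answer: -436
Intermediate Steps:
Y = 92 (Y = -4*(-23) = 92)
Y + 48*N(6, -11) = 92 + 48*(-11) = 92 - 528 = -436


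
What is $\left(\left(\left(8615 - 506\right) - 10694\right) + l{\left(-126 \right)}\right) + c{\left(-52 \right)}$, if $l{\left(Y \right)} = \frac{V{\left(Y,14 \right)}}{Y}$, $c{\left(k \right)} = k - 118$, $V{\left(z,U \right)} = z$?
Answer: $-2754$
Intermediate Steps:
$c{\left(k \right)} = -118 + k$
$l{\left(Y \right)} = 1$ ($l{\left(Y \right)} = \frac{Y}{Y} = 1$)
$\left(\left(\left(8615 - 506\right) - 10694\right) + l{\left(-126 \right)}\right) + c{\left(-52 \right)} = \left(\left(\left(8615 - 506\right) - 10694\right) + 1\right) - 170 = \left(\left(8109 - 10694\right) + 1\right) - 170 = \left(-2585 + 1\right) - 170 = -2584 - 170 = -2754$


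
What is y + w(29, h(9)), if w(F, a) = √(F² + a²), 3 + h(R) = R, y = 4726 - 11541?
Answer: -6815 + √877 ≈ -6785.4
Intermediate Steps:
y = -6815
h(R) = -3 + R
y + w(29, h(9)) = -6815 + √(29² + (-3 + 9)²) = -6815 + √(841 + 6²) = -6815 + √(841 + 36) = -6815 + √877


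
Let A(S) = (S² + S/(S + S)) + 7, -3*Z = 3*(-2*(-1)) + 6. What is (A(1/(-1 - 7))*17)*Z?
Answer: -8177/16 ≈ -511.06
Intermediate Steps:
Z = -4 (Z = -(3*(-2*(-1)) + 6)/3 = -(3*2 + 6)/3 = -(6 + 6)/3 = -⅓*12 = -4)
A(S) = 15/2 + S² (A(S) = (S² + S/((2*S))) + 7 = (S² + (1/(2*S))*S) + 7 = (S² + ½) + 7 = (½ + S²) + 7 = 15/2 + S²)
(A(1/(-1 - 7))*17)*Z = ((15/2 + (1/(-1 - 7))²)*17)*(-4) = ((15/2 + (1/(-8))²)*17)*(-4) = ((15/2 + (-⅛)²)*17)*(-4) = ((15/2 + 1/64)*17)*(-4) = ((481/64)*17)*(-4) = (8177/64)*(-4) = -8177/16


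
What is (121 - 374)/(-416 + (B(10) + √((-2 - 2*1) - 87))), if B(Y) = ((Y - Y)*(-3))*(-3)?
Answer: 8096/13319 + 253*I*√91/173147 ≈ 0.60785 + 0.013939*I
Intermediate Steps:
B(Y) = 0 (B(Y) = (0*(-3))*(-3) = 0*(-3) = 0)
(121 - 374)/(-416 + (B(10) + √((-2 - 2*1) - 87))) = (121 - 374)/(-416 + (0 + √((-2 - 2*1) - 87))) = -253/(-416 + (0 + √((-2 - 2) - 87))) = -253/(-416 + (0 + √(-4 - 87))) = -253/(-416 + (0 + √(-91))) = -253/(-416 + (0 + I*√91)) = -253/(-416 + I*√91)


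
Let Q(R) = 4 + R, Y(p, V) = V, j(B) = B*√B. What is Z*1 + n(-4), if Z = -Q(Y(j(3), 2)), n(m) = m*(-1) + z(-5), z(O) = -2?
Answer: -4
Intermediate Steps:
j(B) = B^(3/2)
n(m) = -2 - m (n(m) = m*(-1) - 2 = -m - 2 = -2 - m)
Z = -6 (Z = -(4 + 2) = -1*6 = -6)
Z*1 + n(-4) = -6*1 + (-2 - 1*(-4)) = -6 + (-2 + 4) = -6 + 2 = -4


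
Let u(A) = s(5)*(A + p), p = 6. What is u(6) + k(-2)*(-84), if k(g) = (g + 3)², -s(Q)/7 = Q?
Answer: -504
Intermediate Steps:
s(Q) = -7*Q
k(g) = (3 + g)²
u(A) = -210 - 35*A (u(A) = (-7*5)*(A + 6) = -35*(6 + A) = -210 - 35*A)
u(6) + k(-2)*(-84) = (-210 - 35*6) + (3 - 2)²*(-84) = (-210 - 210) + 1²*(-84) = -420 + 1*(-84) = -420 - 84 = -504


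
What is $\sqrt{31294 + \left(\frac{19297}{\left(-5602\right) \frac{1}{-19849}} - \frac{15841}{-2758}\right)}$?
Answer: $\frac{12 \sqrt{210752659192735}}{551797} \approx 315.71$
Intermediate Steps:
$\sqrt{31294 + \left(\frac{19297}{\left(-5602\right) \frac{1}{-19849}} - \frac{15841}{-2758}\right)} = \sqrt{31294 - \left(- \frac{2263}{394} - \frac{19297}{\left(-5602\right) \left(- \frac{1}{19849}\right)}\right)} = \sqrt{31294 + \left(\frac{19297}{\frac{5602}{19849}} + \frac{2263}{394}\right)} = \sqrt{31294 + \left(19297 \cdot \frac{19849}{5602} + \frac{2263}{394}\right)} = \sqrt{31294 + \left(\frac{383026153}{5602} + \frac{2263}{394}\right)} = \sqrt{31294 + \frac{37731245402}{551797}} = \sqrt{\frac{54999180720}{551797}} = \frac{12 \sqrt{210752659192735}}{551797}$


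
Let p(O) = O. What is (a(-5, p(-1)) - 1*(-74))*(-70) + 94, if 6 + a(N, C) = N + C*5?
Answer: -3966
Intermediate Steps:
a(N, C) = -6 + N + 5*C (a(N, C) = -6 + (N + C*5) = -6 + (N + 5*C) = -6 + N + 5*C)
(a(-5, p(-1)) - 1*(-74))*(-70) + 94 = ((-6 - 5 + 5*(-1)) - 1*(-74))*(-70) + 94 = ((-6 - 5 - 5) + 74)*(-70) + 94 = (-16 + 74)*(-70) + 94 = 58*(-70) + 94 = -4060 + 94 = -3966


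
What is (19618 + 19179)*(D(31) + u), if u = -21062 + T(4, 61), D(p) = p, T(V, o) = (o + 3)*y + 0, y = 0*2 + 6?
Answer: -801041659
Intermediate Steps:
y = 6 (y = 0 + 6 = 6)
T(V, o) = 18 + 6*o (T(V, o) = (o + 3)*6 + 0 = (3 + o)*6 + 0 = (18 + 6*o) + 0 = 18 + 6*o)
u = -20678 (u = -21062 + (18 + 6*61) = -21062 + (18 + 366) = -21062 + 384 = -20678)
(19618 + 19179)*(D(31) + u) = (19618 + 19179)*(31 - 20678) = 38797*(-20647) = -801041659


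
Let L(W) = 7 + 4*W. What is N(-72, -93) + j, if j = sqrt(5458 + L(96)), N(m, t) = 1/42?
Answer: 1/42 + sqrt(5849) ≈ 76.503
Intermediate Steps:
N(m, t) = 1/42
j = sqrt(5849) (j = sqrt(5458 + (7 + 4*96)) = sqrt(5458 + (7 + 384)) = sqrt(5458 + 391) = sqrt(5849) ≈ 76.479)
N(-72, -93) + j = 1/42 + sqrt(5849)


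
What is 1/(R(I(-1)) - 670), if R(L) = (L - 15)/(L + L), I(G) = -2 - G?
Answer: -1/662 ≈ -0.0015106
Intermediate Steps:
R(L) = (-15 + L)/(2*L) (R(L) = (-15 + L)/((2*L)) = (-15 + L)*(1/(2*L)) = (-15 + L)/(2*L))
1/(R(I(-1)) - 670) = 1/((-15 + (-2 - 1*(-1)))/(2*(-2 - 1*(-1))) - 670) = 1/((-15 + (-2 + 1))/(2*(-2 + 1)) - 670) = 1/((1/2)*(-15 - 1)/(-1) - 670) = 1/((1/2)*(-1)*(-16) - 670) = 1/(8 - 670) = 1/(-662) = -1/662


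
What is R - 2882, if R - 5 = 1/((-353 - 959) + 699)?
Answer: -1763602/613 ≈ -2877.0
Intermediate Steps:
R = 3064/613 (R = 5 + 1/((-353 - 959) + 699) = 5 + 1/(-1312 + 699) = 5 + 1/(-613) = 5 - 1/613 = 3064/613 ≈ 4.9984)
R - 2882 = 3064/613 - 2882 = -1763602/613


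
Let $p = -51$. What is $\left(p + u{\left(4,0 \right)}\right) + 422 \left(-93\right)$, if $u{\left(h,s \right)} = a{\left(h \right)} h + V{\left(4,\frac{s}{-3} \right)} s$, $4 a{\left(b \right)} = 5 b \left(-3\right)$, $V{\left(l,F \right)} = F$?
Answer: $-39357$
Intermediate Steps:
$a{\left(b \right)} = - \frac{15 b}{4}$ ($a{\left(b \right)} = \frac{5 b \left(-3\right)}{4} = \frac{\left(-15\right) b}{4} = - \frac{15 b}{4}$)
$u{\left(h,s \right)} = - \frac{15 h^{2}}{4} - \frac{s^{2}}{3}$ ($u{\left(h,s \right)} = - \frac{15 h}{4} h + \frac{s}{-3} s = - \frac{15 h^{2}}{4} + s \left(- \frac{1}{3}\right) s = - \frac{15 h^{2}}{4} + - \frac{s}{3} s = - \frac{15 h^{2}}{4} - \frac{s^{2}}{3}$)
$\left(p + u{\left(4,0 \right)}\right) + 422 \left(-93\right) = \left(-51 - \left(0 + 60\right)\right) + 422 \left(-93\right) = \left(-51 - 60\right) - 39246 = -111 - 39246 = -39357$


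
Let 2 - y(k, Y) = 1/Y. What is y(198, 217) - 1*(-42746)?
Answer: 9276315/217 ≈ 42748.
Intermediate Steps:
y(k, Y) = 2 - 1/Y
y(198, 217) - 1*(-42746) = (2 - 1/217) - 1*(-42746) = (2 - 1*1/217) + 42746 = (2 - 1/217) + 42746 = 433/217 + 42746 = 9276315/217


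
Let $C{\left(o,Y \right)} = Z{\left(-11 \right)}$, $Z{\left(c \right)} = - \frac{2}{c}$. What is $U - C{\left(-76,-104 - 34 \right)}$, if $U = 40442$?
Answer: $\frac{444860}{11} \approx 40442.0$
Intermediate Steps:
$C{\left(o,Y \right)} = \frac{2}{11}$ ($C{\left(o,Y \right)} = - \frac{2}{-11} = \left(-2\right) \left(- \frac{1}{11}\right) = \frac{2}{11}$)
$U - C{\left(-76,-104 - 34 \right)} = 40442 - \frac{2}{11} = \frac{444860}{11}$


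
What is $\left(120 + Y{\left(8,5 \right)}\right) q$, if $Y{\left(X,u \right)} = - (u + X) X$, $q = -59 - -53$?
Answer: $-96$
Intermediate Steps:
$q = -6$ ($q = -59 + 53 = -6$)
$Y{\left(X,u \right)} = X \left(- X - u\right)$ ($Y{\left(X,u \right)} = - (X + u) X = \left(- X - u\right) X = X \left(- X - u\right)$)
$\left(120 + Y{\left(8,5 \right)}\right) q = \left(120 - 8 \left(8 + 5\right)\right) \left(-6\right) = \left(120 - 8 \cdot 13\right) \left(-6\right) = \left(120 - 104\right) \left(-6\right) = 16 \left(-6\right) = -96$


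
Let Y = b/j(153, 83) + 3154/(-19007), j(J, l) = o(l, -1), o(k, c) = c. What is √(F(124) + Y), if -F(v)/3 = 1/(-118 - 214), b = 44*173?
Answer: I*√11000055394455/38014 ≈ 87.248*I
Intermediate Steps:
b = 7612
j(J, l) = -1
Y = -1743186/229 (Y = 7612/(-1) + 3154/(-19007) = 7612*(-1) + 3154*(-1/19007) = -7612 - 38/229 = -1743186/229 ≈ -7612.2)
F(v) = 3/332 (F(v) = -3/(-118 - 214) = -3/(-332) = -3*(-1/332) = 3/332)
√(F(124) + Y) = √(3/332 - 1743186/229) = √(-578737065/76028) = I*√11000055394455/38014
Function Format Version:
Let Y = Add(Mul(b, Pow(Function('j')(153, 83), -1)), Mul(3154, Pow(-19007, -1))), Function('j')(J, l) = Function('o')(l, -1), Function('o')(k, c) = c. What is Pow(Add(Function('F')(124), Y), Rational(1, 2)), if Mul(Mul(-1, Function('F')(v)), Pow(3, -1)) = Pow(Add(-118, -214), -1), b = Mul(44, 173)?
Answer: Mul(Rational(1, 38014), I, Pow(11000055394455, Rational(1, 2))) ≈ Mul(87.248, I)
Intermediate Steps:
b = 7612
Function('j')(J, l) = -1
Y = Rational(-1743186, 229) (Y = Add(Mul(7612, Pow(-1, -1)), Mul(3154, Pow(-19007, -1))) = Add(Mul(7612, -1), Mul(3154, Rational(-1, 19007))) = Add(-7612, Rational(-38, 229)) = Rational(-1743186, 229) ≈ -7612.2)
Function('F')(v) = Rational(3, 332) (Function('F')(v) = Mul(-3, Pow(Add(-118, -214), -1)) = Mul(-3, Pow(-332, -1)) = Mul(-3, Rational(-1, 332)) = Rational(3, 332))
Pow(Add(Function('F')(124), Y), Rational(1, 2)) = Pow(Add(Rational(3, 332), Rational(-1743186, 229)), Rational(1, 2)) = Pow(Rational(-578737065, 76028), Rational(1, 2)) = Mul(Rational(1, 38014), I, Pow(11000055394455, Rational(1, 2)))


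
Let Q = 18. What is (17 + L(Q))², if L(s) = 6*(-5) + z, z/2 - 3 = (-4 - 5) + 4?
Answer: 289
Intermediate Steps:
z = -4 (z = 6 + 2*((-4 - 5) + 4) = 6 + 2*(-9 + 4) = 6 + 2*(-5) = 6 - 10 = -4)
L(s) = -34 (L(s) = 6*(-5) - 4 = -30 - 4 = -34)
(17 + L(Q))² = (17 - 34)² = (-17)² = 289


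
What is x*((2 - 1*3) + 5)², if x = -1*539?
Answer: -8624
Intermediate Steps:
x = -539
x*((2 - 1*3) + 5)² = -539*((2 - 1*3) + 5)² = -539*((2 - 3) + 5)² = -539*(-1 + 5)² = -539*4² = -539*16 = -8624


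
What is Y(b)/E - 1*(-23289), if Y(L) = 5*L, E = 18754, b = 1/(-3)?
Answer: 1310285713/56262 ≈ 23289.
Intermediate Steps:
b = -⅓ ≈ -0.33333
Y(b)/E - 1*(-23289) = (5*(-⅓))/18754 - 1*(-23289) = -5/3*1/18754 + 23289 = -5/56262 + 23289 = 1310285713/56262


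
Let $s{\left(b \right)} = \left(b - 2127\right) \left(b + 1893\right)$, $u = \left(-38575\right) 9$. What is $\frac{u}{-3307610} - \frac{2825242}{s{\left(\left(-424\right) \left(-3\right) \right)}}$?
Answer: $\frac{2056856055949}{1790128146150} \approx 1.149$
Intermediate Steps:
$u = -347175$
$s{\left(b \right)} = \left(-2127 + b\right) \left(1893 + b\right)$
$\frac{u}{-3307610} - \frac{2825242}{s{\left(\left(-424\right) \left(-3\right) \right)}} = - \frac{347175}{-3307610} - \frac{2825242}{-4026411 + \left(\left(-424\right) \left(-3\right)\right)^{2} - 234 \left(\left(-424\right) \left(-3\right)\right)} = \left(-347175\right) \left(- \frac{1}{3307610}\right) - \frac{2825242}{-4026411 + 1272^{2} - 297648} = \frac{69435}{661522} - \frac{2825242}{-4026411 + 1617984 - 297648} = \frac{69435}{661522} - \frac{2825242}{-2706075} = \frac{69435}{661522} - - \frac{2825242}{2706075} = \frac{69435}{661522} + \frac{2825242}{2706075} = \frac{2056856055949}{1790128146150}$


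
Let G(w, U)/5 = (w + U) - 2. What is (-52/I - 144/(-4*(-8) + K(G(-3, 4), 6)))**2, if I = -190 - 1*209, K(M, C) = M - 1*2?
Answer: 3153496336/99500625 ≈ 31.693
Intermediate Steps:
G(w, U) = -10 + 5*U + 5*w (G(w, U) = 5*((w + U) - 2) = 5*((U + w) - 2) = 5*(-2 + U + w) = -10 + 5*U + 5*w)
K(M, C) = -2 + M (K(M, C) = M - 2 = -2 + M)
I = -399 (I = -190 - 209 = -399)
(-52/I - 144/(-4*(-8) + K(G(-3, 4), 6)))**2 = (-52/(-399) - 144/(-4*(-8) + (-2 + (-10 + 5*4 + 5*(-3)))))**2 = (-52*(-1/399) - 144/(32 + (-2 + (-10 + 20 - 15))))**2 = (52/399 - 144/(32 + (-2 - 5)))**2 = (52/399 - 144/(32 - 7))**2 = (52/399 - 144/25)**2 = (-56156/9975)**2 = 3153496336/99500625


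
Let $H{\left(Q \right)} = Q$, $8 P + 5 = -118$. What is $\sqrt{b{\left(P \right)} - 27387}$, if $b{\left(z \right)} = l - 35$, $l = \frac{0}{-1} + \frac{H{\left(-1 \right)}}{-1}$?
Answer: $i \sqrt{27421} \approx 165.59 i$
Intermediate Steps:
$P = - \frac{123}{8}$ ($P = - \frac{5}{8} + \frac{1}{8} \left(-118\right) = - \frac{5}{8} - \frac{59}{4} = - \frac{123}{8} \approx -15.375$)
$l = 1$ ($l = \frac{0}{-1} - \frac{1}{-1} = 0 \left(-1\right) - -1 = 0 + 1 = 1$)
$b{\left(z \right)} = -34$ ($b{\left(z \right)} = 1 - 35 = -34$)
$\sqrt{b{\left(P \right)} - 27387} = \sqrt{-34 - 27387} = \sqrt{-27421} = i \sqrt{27421}$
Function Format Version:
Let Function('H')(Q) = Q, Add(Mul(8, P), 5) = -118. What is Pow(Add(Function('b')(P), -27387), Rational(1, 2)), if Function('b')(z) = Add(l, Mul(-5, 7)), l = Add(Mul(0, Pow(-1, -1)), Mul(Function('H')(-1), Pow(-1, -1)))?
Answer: Mul(I, Pow(27421, Rational(1, 2))) ≈ Mul(165.59, I)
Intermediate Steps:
P = Rational(-123, 8) (P = Add(Rational(-5, 8), Mul(Rational(1, 8), -118)) = Add(Rational(-5, 8), Rational(-59, 4)) = Rational(-123, 8) ≈ -15.375)
l = 1 (l = Add(Mul(0, Pow(-1, -1)), Mul(-1, Pow(-1, -1))) = Add(Mul(0, -1), Mul(-1, -1)) = Add(0, 1) = 1)
Function('b')(z) = -34 (Function('b')(z) = Add(1, Mul(-5, 7)) = Add(1, -35) = -34)
Pow(Add(Function('b')(P), -27387), Rational(1, 2)) = Pow(Add(-34, -27387), Rational(1, 2)) = Pow(-27421, Rational(1, 2)) = Mul(I, Pow(27421, Rational(1, 2)))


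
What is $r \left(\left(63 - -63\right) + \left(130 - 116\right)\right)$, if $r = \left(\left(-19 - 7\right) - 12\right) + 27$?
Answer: $-1540$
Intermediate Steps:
$r = -11$ ($r = \left(\left(-19 - 7\right) - 12\right) + 27 = \left(-26 - 12\right) + 27 = -38 + 27 = -11$)
$r \left(\left(63 - -63\right) + \left(130 - 116\right)\right) = - 11 \left(\left(63 - -63\right) + \left(130 - 116\right)\right) = - 11 \left(\left(63 + 63\right) + 14\right) = - 11 \left(126 + 14\right) = \left(-11\right) 140 = -1540$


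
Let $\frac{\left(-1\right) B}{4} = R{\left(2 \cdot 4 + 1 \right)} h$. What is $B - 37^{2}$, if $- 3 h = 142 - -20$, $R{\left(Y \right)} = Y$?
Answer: $575$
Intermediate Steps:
$h = -54$ ($h = - \frac{142 - -20}{3} = - \frac{142 + 20}{3} = \left(- \frac{1}{3}\right) 162 = -54$)
$B = 1944$ ($B = - 4 \left(2 \cdot 4 + 1\right) \left(-54\right) = - 4 \left(8 + 1\right) \left(-54\right) = - 4 \cdot 9 \left(-54\right) = \left(-4\right) \left(-486\right) = 1944$)
$B - 37^{2} = 1944 - 37^{2} = 1944 - 1369 = 575$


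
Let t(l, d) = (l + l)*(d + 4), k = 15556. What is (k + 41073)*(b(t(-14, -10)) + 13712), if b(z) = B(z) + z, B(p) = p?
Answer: 795524192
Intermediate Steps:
t(l, d) = 2*l*(4 + d) (t(l, d) = (2*l)*(4 + d) = 2*l*(4 + d))
b(z) = 2*z (b(z) = z + z = 2*z)
(k + 41073)*(b(t(-14, -10)) + 13712) = (15556 + 41073)*(2*(2*(-14)*(4 - 10)) + 13712) = 56629*(2*(2*(-14)*(-6)) + 13712) = 56629*(2*168 + 13712) = 56629*(336 + 13712) = 56629*14048 = 795524192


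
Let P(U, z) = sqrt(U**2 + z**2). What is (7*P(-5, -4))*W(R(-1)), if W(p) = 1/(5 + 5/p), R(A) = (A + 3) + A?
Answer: 7*sqrt(41)/10 ≈ 4.4822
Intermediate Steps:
R(A) = 3 + 2*A (R(A) = (3 + A) + A = 3 + 2*A)
(7*P(-5, -4))*W(R(-1)) = (7*sqrt((-5)**2 + (-4)**2))*((3 + 2*(-1))/(5*(1 + (3 + 2*(-1))))) = (7*sqrt(25 + 16))*((3 - 2)/(5*(1 + (3 - 2)))) = (7*sqrt(41))*((1/5)*1/(1 + 1)) = (7*sqrt(41))*((1/5)*1/2) = (7*sqrt(41))*((1/5)*1*(1/2)) = (7*sqrt(41))*(1/10) = 7*sqrt(41)/10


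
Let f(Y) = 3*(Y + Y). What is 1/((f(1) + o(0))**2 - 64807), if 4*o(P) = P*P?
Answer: -1/64771 ≈ -1.5439e-5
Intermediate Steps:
f(Y) = 6*Y (f(Y) = 3*(2*Y) = 6*Y)
o(P) = P**2/4 (o(P) = (P*P)/4 = P**2/4)
1/((f(1) + o(0))**2 - 64807) = 1/((6*1 + (1/4)*0**2)**2 - 64807) = 1/((6 + (1/4)*0)**2 - 64807) = 1/((6 + 0)**2 - 64807) = 1/(6**2 - 64807) = 1/(36 - 64807) = 1/(-64771) = -1/64771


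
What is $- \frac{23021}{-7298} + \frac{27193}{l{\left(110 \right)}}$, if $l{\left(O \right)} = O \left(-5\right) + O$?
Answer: $- \frac{94162637}{1605560} \approx -58.648$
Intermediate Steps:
$l{\left(O \right)} = - 4 O$ ($l{\left(O \right)} = - 5 O + O = - 4 O$)
$- \frac{23021}{-7298} + \frac{27193}{l{\left(110 \right)}} = - \frac{23021}{-7298} + \frac{27193}{\left(-4\right) 110} = \left(-23021\right) \left(- \frac{1}{7298}\right) + \frac{27193}{-440} = \frac{23021}{7298} + 27193 \left(- \frac{1}{440}\right) = \frac{23021}{7298} - \frac{27193}{440} = - \frac{94162637}{1605560}$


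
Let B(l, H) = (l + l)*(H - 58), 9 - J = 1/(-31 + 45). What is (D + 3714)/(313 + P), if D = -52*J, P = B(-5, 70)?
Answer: 22748/1351 ≈ 16.838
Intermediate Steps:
J = 125/14 (J = 9 - 1/(-31 + 45) = 9 - 1/14 = 125/14 ≈ 8.9286)
B(l, H) = 2*l*(-58 + H) (B(l, H) = (2*l)*(-58 + H) = 2*l*(-58 + H))
P = -120 (P = 2*(-5)*(-58 + 70) = 2*(-5)*12 = -120)
D = -3250/7 (D = -52*125/14 = -3250/7 ≈ -464.29)
(D + 3714)/(313 + P) = (-3250/7 + 3714)/(313 - 120) = (22748/7)/193 = (22748/7)*(1/193) = 22748/1351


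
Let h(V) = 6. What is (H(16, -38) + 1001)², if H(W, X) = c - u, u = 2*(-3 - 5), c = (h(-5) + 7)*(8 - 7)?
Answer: 1060900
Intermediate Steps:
c = 13 (c = (6 + 7)*(8 - 7) = 13*1 = 13)
u = -16 (u = 2*(-8) = -16)
H(W, X) = 29 (H(W, X) = 13 - 1*(-16) = 13 + 16 = 29)
(H(16, -38) + 1001)² = (29 + 1001)² = 1030² = 1060900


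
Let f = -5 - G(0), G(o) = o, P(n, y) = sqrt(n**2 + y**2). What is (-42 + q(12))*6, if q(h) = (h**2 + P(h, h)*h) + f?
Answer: 582 + 864*sqrt(2) ≈ 1803.9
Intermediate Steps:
f = -5 (f = -5 - 1*0 = -5 + 0 = -5)
q(h) = -5 + h**2 + h*sqrt(2)*sqrt(h**2) (q(h) = (h**2 + sqrt(h**2 + h**2)*h) - 5 = (h**2 + sqrt(2*h**2)*h) - 5 = (h**2 + (sqrt(2)*sqrt(h**2))*h) - 5 = (h**2 + h*sqrt(2)*sqrt(h**2)) - 5 = -5 + h**2 + h*sqrt(2)*sqrt(h**2))
(-42 + q(12))*6 = (-42 + (-5 + 12**2 + 12*sqrt(2)*sqrt(12**2)))*6 = (-42 + (-5 + 144 + 12*sqrt(2)*sqrt(144)))*6 = (-42 + (-5 + 144 + 12*sqrt(2)*12))*6 = (-42 + (-5 + 144 + 144*sqrt(2)))*6 = (-42 + (139 + 144*sqrt(2)))*6 = (97 + 144*sqrt(2))*6 = 582 + 864*sqrt(2)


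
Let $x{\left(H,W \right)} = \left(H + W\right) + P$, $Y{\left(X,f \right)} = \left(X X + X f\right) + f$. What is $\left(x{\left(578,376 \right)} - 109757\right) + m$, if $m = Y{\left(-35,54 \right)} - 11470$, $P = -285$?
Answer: $-121169$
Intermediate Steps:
$Y{\left(X,f \right)} = f + X^{2} + X f$ ($Y{\left(X,f \right)} = \left(X^{2} + X f\right) + f = f + X^{2} + X f$)
$x{\left(H,W \right)} = -285 + H + W$ ($x{\left(H,W \right)} = \left(H + W\right) - 285 = -285 + H + W$)
$m = -12081$ ($m = \left(54 + \left(-35\right)^{2} - 1890\right) - 11470 = \left(54 + 1225 - 1890\right) - 11470 = -611 - 11470 = -12081$)
$\left(x{\left(578,376 \right)} - 109757\right) + m = \left(\left(-285 + 578 + 376\right) - 109757\right) - 12081 = \left(669 - 109757\right) - 12081 = -109088 - 12081 = -121169$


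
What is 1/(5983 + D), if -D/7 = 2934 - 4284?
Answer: 1/15433 ≈ 6.4796e-5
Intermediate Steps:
D = 9450 (D = -7*(2934 - 4284) = -7*(-1350) = 9450)
1/(5983 + D) = 1/(5983 + 9450) = 1/15433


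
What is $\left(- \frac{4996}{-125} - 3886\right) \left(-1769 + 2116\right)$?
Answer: $- \frac{166821638}{125} \approx -1.3346 \cdot 10^{6}$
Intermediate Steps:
$\left(- \frac{4996}{-125} - 3886\right) \left(-1769 + 2116\right) = \left(\left(-4996\right) \left(- \frac{1}{125}\right) - 3886\right) 347 = \left(\frac{4996}{125} - 3886\right) 347 = \left(- \frac{480754}{125}\right) 347 = - \frac{166821638}{125}$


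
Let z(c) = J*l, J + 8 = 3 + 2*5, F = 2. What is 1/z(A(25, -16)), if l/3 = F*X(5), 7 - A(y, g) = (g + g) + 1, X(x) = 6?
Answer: 1/180 ≈ 0.0055556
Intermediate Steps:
A(y, g) = 6 - 2*g (A(y, g) = 7 - ((g + g) + 1) = 7 - (2*g + 1) = 7 - (1 + 2*g) = 7 + (-1 - 2*g) = 6 - 2*g)
J = 5 (J = -8 + (3 + 2*5) = -8 + (3 + 10) = -8 + 13 = 5)
l = 36 (l = 3*(2*6) = 3*12 = 36)
z(c) = 180 (z(c) = 5*36 = 180)
1/z(A(25, -16)) = 1/180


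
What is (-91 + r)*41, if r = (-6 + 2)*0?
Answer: -3731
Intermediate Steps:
r = 0 (r = -4*0 = 0)
(-91 + r)*41 = (-91 + 0)*41 = -91*41 = -3731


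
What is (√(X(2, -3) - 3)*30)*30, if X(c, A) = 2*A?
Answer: 2700*I ≈ 2700.0*I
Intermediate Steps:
(√(X(2, -3) - 3)*30)*30 = (√(2*(-3) - 3)*30)*30 = (√(-6 - 3)*30)*30 = (√(-9)*30)*30 = ((3*I)*30)*30 = (90*I)*30 = 2700*I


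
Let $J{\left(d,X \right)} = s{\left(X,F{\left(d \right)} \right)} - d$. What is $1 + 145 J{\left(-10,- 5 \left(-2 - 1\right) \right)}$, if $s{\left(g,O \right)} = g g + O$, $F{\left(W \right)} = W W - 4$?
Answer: $47996$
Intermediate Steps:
$F{\left(W \right)} = -4 + W^{2}$ ($F{\left(W \right)} = W^{2} - 4 = -4 + W^{2}$)
$s{\left(g,O \right)} = O + g^{2}$ ($s{\left(g,O \right)} = g^{2} + O = O + g^{2}$)
$J{\left(d,X \right)} = -4 + X^{2} + d^{2} - d$ ($J{\left(d,X \right)} = \left(\left(-4 + d^{2}\right) + X^{2}\right) - d = \left(-4 + X^{2} + d^{2}\right) - d = -4 + X^{2} + d^{2} - d$)
$1 + 145 J{\left(-10,- 5 \left(-2 - 1\right) \right)} = 1 + 145 \left(-4 + \left(- 5 \left(-2 - 1\right)\right)^{2} + \left(-10\right)^{2} - -10\right) = 1 + 145 \left(-4 + \left(\left(-5\right) \left(-3\right)\right)^{2} + 100 + 10\right) = 1 + 145 \left(-4 + 15^{2} + 100 + 10\right) = 1 + 145 \left(-4 + 225 + 100 + 10\right) = 1 + 145 \cdot 331 = 1 + 47995 = 47996$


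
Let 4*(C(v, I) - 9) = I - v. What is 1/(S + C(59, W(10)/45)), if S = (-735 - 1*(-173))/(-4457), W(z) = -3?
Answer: -133710/754201 ≈ -0.17729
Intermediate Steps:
S = 562/4457 (S = (-735 + 173)*(-1/4457) = -562*(-1/4457) = 562/4457 ≈ 0.12609)
C(v, I) = 9 - v/4 + I/4 (C(v, I) = 9 + (I - v)/4 = 9 + (-v/4 + I/4) = 9 - v/4 + I/4)
1/(S + C(59, W(10)/45)) = 1/(562/4457 + (9 - 1/4*59 + (-3/45)/4)) = 1/(562/4457 + (9 - 59/4 + (-3*1/45)/4)) = 1/(562/4457 + (9 - 59/4 + (1/4)*(-1/15))) = 1/(562/4457 + (9 - 59/4 - 1/60)) = 1/(562/4457 - 173/30) = 1/(-754201/133710) = -133710/754201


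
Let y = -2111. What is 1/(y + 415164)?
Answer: 1/413053 ≈ 2.4210e-6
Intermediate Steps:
1/(y + 415164) = 1/(-2111 + 415164) = 1/413053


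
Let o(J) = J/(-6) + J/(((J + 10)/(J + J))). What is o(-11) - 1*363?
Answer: -3619/6 ≈ -603.17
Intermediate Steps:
o(J) = -J/6 + 2*J**2/(10 + J) (o(J) = J*(-1/6) + J/(((10 + J)/((2*J)))) = -J/6 + J/(((10 + J)*(1/(2*J)))) = -J/6 + J/(((10 + J)/(2*J))) = -J/6 + J*(2*J/(10 + J)) = -J/6 + 2*J**2/(10 + J))
o(-11) - 1*363 = (1/6)*(-11)*(-10 + 11*(-11))/(10 - 11) - 1*363 = (1/6)*(-11)*(-10 - 121)/(-1) - 363 = (1/6)*(-11)*(-1)*(-131) - 363 = -1441/6 - 363 = -3619/6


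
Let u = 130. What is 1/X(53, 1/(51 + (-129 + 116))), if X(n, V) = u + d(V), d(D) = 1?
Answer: 1/131 ≈ 0.0076336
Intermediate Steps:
X(n, V) = 131 (X(n, V) = 130 + 1 = 131)
1/X(53, 1/(51 + (-129 + 116))) = 1/131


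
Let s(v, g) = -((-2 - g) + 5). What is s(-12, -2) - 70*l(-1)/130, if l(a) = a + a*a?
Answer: -5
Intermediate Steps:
s(v, g) = -3 + g (s(v, g) = -(3 - g) = -3 + g)
l(a) = a + a²
s(-12, -2) - 70*l(-1)/130 = (-3 - 2) - 70*(-(1 - 1))/130 = -5 - 70*(-1*0)/130 = -5 - 0/130 = -5 - 70*0 = -5 + 0 = -5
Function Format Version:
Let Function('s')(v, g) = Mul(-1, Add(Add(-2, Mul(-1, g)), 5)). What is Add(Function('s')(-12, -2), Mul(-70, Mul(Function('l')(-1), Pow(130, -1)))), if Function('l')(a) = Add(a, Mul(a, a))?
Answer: -5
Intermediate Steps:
Function('s')(v, g) = Add(-3, g) (Function('s')(v, g) = Mul(-1, Add(3, Mul(-1, g))) = Add(-3, g))
Function('l')(a) = Add(a, Pow(a, 2))
Add(Function('s')(-12, -2), Mul(-70, Mul(Function('l')(-1), Pow(130, -1)))) = Add(Add(-3, -2), Mul(-70, Mul(Mul(-1, Add(1, -1)), Pow(130, -1)))) = Add(-5, Mul(-70, Mul(Mul(-1, 0), Rational(1, 130)))) = Add(-5, Mul(-70, Mul(0, Rational(1, 130)))) = Add(-5, Mul(-70, 0)) = Add(-5, 0) = -5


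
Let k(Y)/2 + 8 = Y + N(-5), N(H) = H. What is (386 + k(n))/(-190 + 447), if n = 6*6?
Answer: 432/257 ≈ 1.6809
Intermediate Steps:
n = 36
k(Y) = -26 + 2*Y (k(Y) = -16 + 2*(Y - 5) = -16 + 2*(-5 + Y) = -16 + (-10 + 2*Y) = -26 + 2*Y)
(386 + k(n))/(-190 + 447) = (386 + (-26 + 2*36))/(-190 + 447) = (386 + (-26 + 72))/257 = (386 + 46)*(1/257) = 432*(1/257) = 432/257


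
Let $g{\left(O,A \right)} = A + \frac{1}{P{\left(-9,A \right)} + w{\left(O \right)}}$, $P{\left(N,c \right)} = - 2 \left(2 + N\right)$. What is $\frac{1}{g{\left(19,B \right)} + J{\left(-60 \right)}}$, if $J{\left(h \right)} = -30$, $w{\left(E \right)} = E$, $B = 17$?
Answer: $- \frac{33}{428} \approx -0.077103$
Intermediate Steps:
$P{\left(N,c \right)} = -4 - 2 N$
$g{\left(O,A \right)} = A + \frac{1}{14 + O}$ ($g{\left(O,A \right)} = A + \frac{1}{\left(-4 - -18\right) + O} = A + \frac{1}{\left(-4 + 18\right) + O} = A + \frac{1}{14 + O}$)
$\frac{1}{g{\left(19,B \right)} + J{\left(-60 \right)}} = \frac{1}{\frac{1 + 14 \cdot 17 + 17 \cdot 19}{14 + 19} - 30} = \frac{1}{\frac{1 + 238 + 323}{33} - 30} = \frac{1}{\frac{1}{33} \cdot 562 - 30} = \frac{1}{\frac{562}{33} - 30} = \frac{1}{- \frac{428}{33}} = - \frac{33}{428}$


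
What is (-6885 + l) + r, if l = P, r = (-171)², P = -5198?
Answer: 17158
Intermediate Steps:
r = 29241
l = -5198
(-6885 + l) + r = (-6885 - 5198) + 29241 = -12083 + 29241 = 17158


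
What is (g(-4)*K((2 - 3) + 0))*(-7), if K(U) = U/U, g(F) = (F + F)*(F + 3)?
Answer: -56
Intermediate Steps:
g(F) = 2*F*(3 + F) (g(F) = (2*F)*(3 + F) = 2*F*(3 + F))
K(U) = 1
(g(-4)*K((2 - 3) + 0))*(-7) = ((2*(-4)*(3 - 4))*1)*(-7) = ((2*(-4)*(-1))*1)*(-7) = (8*1)*(-7) = 8*(-7) = -56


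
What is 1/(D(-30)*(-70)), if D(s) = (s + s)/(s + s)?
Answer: -1/70 ≈ -0.014286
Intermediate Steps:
D(s) = 1 (D(s) = (2*s)/((2*s)) = (2*s)*(1/(2*s)) = 1)
1/(D(-30)*(-70)) = 1/(1*(-70)) = 1/(-70) = -1/70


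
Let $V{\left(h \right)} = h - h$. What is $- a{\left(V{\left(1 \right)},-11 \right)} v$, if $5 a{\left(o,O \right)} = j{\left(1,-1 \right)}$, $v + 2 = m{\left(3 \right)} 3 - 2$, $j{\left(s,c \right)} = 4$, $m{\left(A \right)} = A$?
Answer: $-4$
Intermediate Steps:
$V{\left(h \right)} = 0$
$v = 5$ ($v = -2 + \left(3 \cdot 3 - 2\right) = -2 + \left(9 - 2\right) = -2 + 7 = 5$)
$a{\left(o,O \right)} = \frac{4}{5}$ ($a{\left(o,O \right)} = \frac{1}{5} \cdot 4 = \frac{4}{5}$)
$- a{\left(V{\left(1 \right)},-11 \right)} v = - \frac{4 \cdot 5}{5} = \left(-1\right) 4 = -4$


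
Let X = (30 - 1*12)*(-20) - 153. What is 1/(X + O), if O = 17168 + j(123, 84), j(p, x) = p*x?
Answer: 1/26987 ≈ 3.7055e-5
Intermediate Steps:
O = 27500 (O = 17168 + 123*84 = 17168 + 10332 = 27500)
X = -513 (X = (30 - 12)*(-20) - 153 = 18*(-20) - 153 = -360 - 153 = -513)
1/(X + O) = 1/(-513 + 27500) = 1/26987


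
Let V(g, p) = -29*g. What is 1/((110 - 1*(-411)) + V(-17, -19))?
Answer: 1/1014 ≈ 0.00098619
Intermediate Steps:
1/((110 - 1*(-411)) + V(-17, -19)) = 1/((110 - 1*(-411)) - 29*(-17)) = 1/((110 + 411) + 493) = 1/(521 + 493) = 1/1014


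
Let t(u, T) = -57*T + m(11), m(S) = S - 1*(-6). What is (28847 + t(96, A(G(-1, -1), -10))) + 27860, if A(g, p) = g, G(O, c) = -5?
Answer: 57009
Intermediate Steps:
m(S) = 6 + S (m(S) = S + 6 = 6 + S)
t(u, T) = 17 - 57*T (t(u, T) = -57*T + (6 + 11) = -57*T + 17 = 17 - 57*T)
(28847 + t(96, A(G(-1, -1), -10))) + 27860 = (28847 + (17 - 57*(-5))) + 27860 = (28847 + (17 + 285)) + 27860 = (28847 + 302) + 27860 = 29149 + 27860 = 57009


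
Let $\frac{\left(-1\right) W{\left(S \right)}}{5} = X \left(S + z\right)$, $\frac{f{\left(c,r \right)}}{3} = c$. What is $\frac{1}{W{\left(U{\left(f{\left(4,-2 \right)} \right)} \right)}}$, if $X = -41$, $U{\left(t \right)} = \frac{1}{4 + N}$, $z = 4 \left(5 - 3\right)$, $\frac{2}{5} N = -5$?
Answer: $\frac{17}{27470} \approx 0.00061886$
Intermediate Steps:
$N = - \frac{25}{2}$ ($N = \frac{5}{2} \left(-5\right) = - \frac{25}{2} \approx -12.5$)
$f{\left(c,r \right)} = 3 c$
$z = 8$ ($z = 4 \cdot 2 = 8$)
$U{\left(t \right)} = - \frac{2}{17}$ ($U{\left(t \right)} = \frac{1}{4 - \frac{25}{2}} = \frac{1}{- \frac{17}{2}} = - \frac{2}{17}$)
$W{\left(S \right)} = 1640 + 205 S$ ($W{\left(S \right)} = - 5 \left(- 41 \left(S + 8\right)\right) = - 5 \left(- 41 \left(8 + S\right)\right) = - 5 \left(-328 - 41 S\right) = 1640 + 205 S$)
$\frac{1}{W{\left(U{\left(f{\left(4,-2 \right)} \right)} \right)}} = \frac{1}{1640 + 205 \left(- \frac{2}{17}\right)} = \frac{1}{1640 - \frac{410}{17}} = \frac{1}{\frac{27470}{17}} = \frac{17}{27470}$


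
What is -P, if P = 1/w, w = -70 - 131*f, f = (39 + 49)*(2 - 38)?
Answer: -1/414938 ≈ -2.4100e-6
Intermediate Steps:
f = -3168 (f = 88*(-36) = -3168)
w = 414938 (w = -70 - 131*(-3168) = -70 + 415008 = 414938)
P = 1/414938 ≈ 2.4100e-6
-P = -1*1/414938 = -1/414938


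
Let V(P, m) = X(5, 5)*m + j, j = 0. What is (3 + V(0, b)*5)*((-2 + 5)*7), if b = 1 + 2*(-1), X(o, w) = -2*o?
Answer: 1113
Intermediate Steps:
b = -1 (b = 1 - 2 = -1)
V(P, m) = -10*m (V(P, m) = (-2*5)*m + 0 = -10*m + 0 = -10*m)
(3 + V(0, b)*5)*((-2 + 5)*7) = (3 - 10*(-1)*5)*((-2 + 5)*7) = (3 + 10*5)*(3*7) = (3 + 50)*21 = 53*21 = 1113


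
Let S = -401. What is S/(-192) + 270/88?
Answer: 10891/2112 ≈ 5.1567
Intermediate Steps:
S/(-192) + 270/88 = -401/(-192) + 270/88 = -401*(-1/192) + 270*(1/88) = 401/192 + 135/44 = 10891/2112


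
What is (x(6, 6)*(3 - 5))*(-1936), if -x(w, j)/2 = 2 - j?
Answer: 30976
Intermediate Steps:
x(w, j) = -4 + 2*j (x(w, j) = -2*(2 - j) = -4 + 2*j)
(x(6, 6)*(3 - 5))*(-1936) = ((-4 + 2*6)*(3 - 5))*(-1936) = ((-4 + 12)*(-2))*(-1936) = (8*(-2))*(-1936) = -16*(-1936) = 30976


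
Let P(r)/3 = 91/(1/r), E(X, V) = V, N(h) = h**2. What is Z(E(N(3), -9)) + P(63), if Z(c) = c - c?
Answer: 17199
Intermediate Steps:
Z(c) = 0
P(r) = 273*r (P(r) = 3*(91/(1/r)) = 3*(91*r) = 273*r)
Z(E(N(3), -9)) + P(63) = 0 + 273*63 = 0 + 17199 = 17199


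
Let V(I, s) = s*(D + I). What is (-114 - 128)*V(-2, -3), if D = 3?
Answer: 726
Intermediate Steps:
V(I, s) = s*(3 + I)
(-114 - 128)*V(-2, -3) = (-114 - 128)*(-3*(3 - 2)) = -(-726) = -242*(-3) = 726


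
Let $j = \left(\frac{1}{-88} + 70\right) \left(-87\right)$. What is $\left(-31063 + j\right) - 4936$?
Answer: $- \frac{3703745}{88} \approx -42088.0$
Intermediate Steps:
$j = - \frac{535833}{88}$ ($j = \left(- \frac{1}{88} + 70\right) \left(-87\right) = \frac{6159}{88} \left(-87\right) = - \frac{535833}{88} \approx -6089.0$)
$\left(-31063 + j\right) - 4936 = \left(-31063 - \frac{535833}{88}\right) - 4936 = - \frac{3269377}{88} - 4936 = - \frac{3703745}{88}$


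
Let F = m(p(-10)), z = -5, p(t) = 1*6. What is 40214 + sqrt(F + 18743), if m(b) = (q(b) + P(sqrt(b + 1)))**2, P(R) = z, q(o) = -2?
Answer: 40214 + 18*sqrt(58) ≈ 40351.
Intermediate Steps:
p(t) = 6
P(R) = -5
m(b) = 49 (m(b) = (-2 - 5)**2 = (-7)**2 = 49)
F = 49
40214 + sqrt(F + 18743) = 40214 + sqrt(49 + 18743) = 40214 + sqrt(18792) = 40214 + 18*sqrt(58)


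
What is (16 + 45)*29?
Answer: 1769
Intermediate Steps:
(16 + 45)*29 = 61*29 = 1769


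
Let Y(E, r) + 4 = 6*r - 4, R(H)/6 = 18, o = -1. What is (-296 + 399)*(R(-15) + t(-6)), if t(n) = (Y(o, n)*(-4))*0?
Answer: 11124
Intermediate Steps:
R(H) = 108 (R(H) = 6*18 = 108)
Y(E, r) = -8 + 6*r (Y(E, r) = -4 + (6*r - 4) = -4 + (-4 + 6*r) = -8 + 6*r)
t(n) = 0 (t(n) = ((-8 + 6*n)*(-4))*0 = (32 - 24*n)*0 = 0)
(-296 + 399)*(R(-15) + t(-6)) = (-296 + 399)*(108 + 0) = 103*108 = 11124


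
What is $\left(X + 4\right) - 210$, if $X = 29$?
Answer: $-177$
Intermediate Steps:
$\left(X + 4\right) - 210 = \left(29 + 4\right) - 210 = 33 - 210 = -177$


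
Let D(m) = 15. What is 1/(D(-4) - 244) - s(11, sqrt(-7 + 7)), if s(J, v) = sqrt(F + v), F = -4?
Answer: -1/229 - 2*I ≈ -0.0043668 - 2.0*I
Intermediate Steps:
s(J, v) = sqrt(-4 + v)
1/(D(-4) - 244) - s(11, sqrt(-7 + 7)) = 1/(15 - 244) - sqrt(-4 + sqrt(-7 + 7)) = 1/(-229) - sqrt(-4 + sqrt(0)) = -1/229 - sqrt(-4 + 0) = -1/229 - sqrt(-4) = -1/229 - 2*I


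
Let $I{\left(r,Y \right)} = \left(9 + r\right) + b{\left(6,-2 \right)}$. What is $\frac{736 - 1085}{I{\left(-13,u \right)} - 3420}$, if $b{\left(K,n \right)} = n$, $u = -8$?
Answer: $\frac{349}{3426} \approx 0.10187$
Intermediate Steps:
$I{\left(r,Y \right)} = 7 + r$ ($I{\left(r,Y \right)} = \left(9 + r\right) - 2 = 7 + r$)
$\frac{736 - 1085}{I{\left(-13,u \right)} - 3420} = \frac{736 - 1085}{\left(7 - 13\right) - 3420} = - \frac{349}{-6 - 3420} = - \frac{349}{-3426} = \left(-349\right) \left(- \frac{1}{3426}\right) = \frac{349}{3426}$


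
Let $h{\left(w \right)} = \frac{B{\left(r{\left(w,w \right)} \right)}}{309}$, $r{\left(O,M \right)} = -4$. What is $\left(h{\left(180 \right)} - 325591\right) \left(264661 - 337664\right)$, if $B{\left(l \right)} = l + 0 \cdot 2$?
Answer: $\frac{7344658301869}{309} \approx 2.3769 \cdot 10^{10}$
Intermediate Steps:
$B{\left(l \right)} = l$ ($B{\left(l \right)} = l + 0 = l$)
$h{\left(w \right)} = - \frac{4}{309}$
$\left(h{\left(180 \right)} - 325591\right) \left(264661 - 337664\right) = \left(- \frac{4}{309} - 325591\right) \left(264661 - 337664\right) = \left(- \frac{100607623}{309}\right) \left(-73003\right) = \frac{7344658301869}{309}$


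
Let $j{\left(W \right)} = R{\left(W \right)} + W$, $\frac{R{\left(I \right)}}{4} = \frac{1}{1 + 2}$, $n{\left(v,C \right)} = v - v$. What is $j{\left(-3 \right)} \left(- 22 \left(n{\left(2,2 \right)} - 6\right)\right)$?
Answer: $-220$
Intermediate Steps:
$n{\left(v,C \right)} = 0$
$R{\left(I \right)} = \frac{4}{3}$ ($R{\left(I \right)} = \frac{4}{1 + 2} = \frac{4}{3}$)
$j{\left(W \right)} = \frac{4}{3} + W$
$j{\left(-3 \right)} \left(- 22 \left(n{\left(2,2 \right)} - 6\right)\right) = \left(\frac{4}{3} - 3\right) \left(- 22 \left(0 - 6\right)\right) = - \frac{5 \left(\left(-22\right) \left(-6\right)\right)}{3} = \left(- \frac{5}{3}\right) 132 = -220$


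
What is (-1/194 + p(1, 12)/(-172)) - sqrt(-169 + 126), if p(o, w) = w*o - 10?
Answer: -70/4171 - I*sqrt(43) ≈ -0.016783 - 6.5574*I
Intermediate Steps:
p(o, w) = -10 + o*w (p(o, w) = o*w - 10 = -10 + o*w)
(-1/194 + p(1, 12)/(-172)) - sqrt(-169 + 126) = (-1/194 + (-10 + 1*12)/(-172)) - sqrt(-169 + 126) = (-1*1/194 + (-10 + 12)*(-1/172)) - sqrt(-43) = (-1/194 + 2*(-1/172)) - I*sqrt(43) = (-1/194 - 1/86) - I*sqrt(43) = -70/4171 - I*sqrt(43)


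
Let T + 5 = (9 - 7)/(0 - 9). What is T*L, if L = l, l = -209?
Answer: 9823/9 ≈ 1091.4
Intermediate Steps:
T = -47/9 (T = -5 + (9 - 7)/(0 - 9) = -5 + 2/(-9) = -5 + 2*(-1/9) = -5 - 2/9 = -47/9 ≈ -5.2222)
L = -209
T*L = -47/9*(-209) = 9823/9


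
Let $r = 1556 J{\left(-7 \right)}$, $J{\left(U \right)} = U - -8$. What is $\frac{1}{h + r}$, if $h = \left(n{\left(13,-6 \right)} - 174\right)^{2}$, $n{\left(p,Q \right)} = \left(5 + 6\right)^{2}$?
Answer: $\frac{1}{4365} \approx 0.0002291$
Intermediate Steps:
$n{\left(p,Q \right)} = 121$ ($n{\left(p,Q \right)} = 11^{2} = 121$)
$J{\left(U \right)} = 8 + U$ ($J{\left(U \right)} = U + 8 = 8 + U$)
$h = 2809$ ($h = \left(121 - 174\right)^{2} = \left(-53\right)^{2} = 2809$)
$r = 1556$ ($r = 1556 \left(8 - 7\right) = 1556 \cdot 1 = 1556$)
$\frac{1}{h + r} = \frac{1}{2809 + 1556} = \frac{1}{4365}$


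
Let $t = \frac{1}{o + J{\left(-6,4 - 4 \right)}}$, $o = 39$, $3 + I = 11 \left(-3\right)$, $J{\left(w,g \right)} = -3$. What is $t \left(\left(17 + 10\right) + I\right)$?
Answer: $- \frac{1}{4} \approx -0.25$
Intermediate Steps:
$I = -36$ ($I = -3 + 11 \left(-3\right) = -3 - 33 = -36$)
$t = \frac{1}{36}$ ($t = \frac{1}{39 - 3} = \frac{1}{36} \approx 0.027778$)
$t \left(\left(17 + 10\right) + I\right) = \frac{\left(17 + 10\right) - 36}{36} = \frac{27 - 36}{36} = \frac{1}{36} \left(-9\right) = - \frac{1}{4}$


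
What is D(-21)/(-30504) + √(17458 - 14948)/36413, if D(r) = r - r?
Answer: √2510/36413 ≈ 0.0013759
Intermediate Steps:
D(r) = 0
D(-21)/(-30504) + √(17458 - 14948)/36413 = 0/(-30504) + √(17458 - 14948)/36413 = 0*(-1/30504) + √2510*(1/36413) = 0 + √2510/36413 = √2510/36413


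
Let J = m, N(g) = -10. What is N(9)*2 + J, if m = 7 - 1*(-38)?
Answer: 25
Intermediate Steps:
m = 45 (m = 7 + 38 = 45)
J = 45
N(9)*2 + J = -10*2 + 45 = -20 + 45 = 25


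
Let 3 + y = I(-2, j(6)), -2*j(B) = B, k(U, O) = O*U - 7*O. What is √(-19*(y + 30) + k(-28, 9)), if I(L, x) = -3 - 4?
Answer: I*√695 ≈ 26.363*I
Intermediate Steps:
k(U, O) = -7*O + O*U
j(B) = -B/2
I(L, x) = -7
y = -10 (y = -3 - 7 = -10)
√(-19*(y + 30) + k(-28, 9)) = √(-19*(-10 + 30) + 9*(-7 - 28)) = √(-19*20 + 9*(-35)) = √(-380 - 315) = √(-695) = I*√695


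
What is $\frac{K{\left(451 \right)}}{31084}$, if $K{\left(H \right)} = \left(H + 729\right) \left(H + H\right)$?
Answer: $\frac{266090}{7771} \approx 34.241$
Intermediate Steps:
$K{\left(H \right)} = 2 H \left(729 + H\right)$ ($K{\left(H \right)} = \left(729 + H\right) 2 H = 2 H \left(729 + H\right)$)
$\frac{K{\left(451 \right)}}{31084} = \frac{2 \cdot 451 \left(729 + 451\right)}{31084} = 2 \cdot 451 \cdot 1180 \cdot \frac{1}{31084} = 1064360 \cdot \frac{1}{31084} = \frac{266090}{7771}$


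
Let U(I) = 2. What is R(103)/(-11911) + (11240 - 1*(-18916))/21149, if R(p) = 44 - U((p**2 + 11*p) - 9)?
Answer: 358299858/251905739 ≈ 1.4224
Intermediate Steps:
R(p) = 42 (R(p) = 44 - 1*2 = 44 - 2 = 42)
R(103)/(-11911) + (11240 - 1*(-18916))/21149 = 42/(-11911) + (11240 - 1*(-18916))/21149 = 42*(-1/11911) + (11240 + 18916)*(1/21149) = -42/11911 + 30156*(1/21149) = -42/11911 + 30156/21149 = 358299858/251905739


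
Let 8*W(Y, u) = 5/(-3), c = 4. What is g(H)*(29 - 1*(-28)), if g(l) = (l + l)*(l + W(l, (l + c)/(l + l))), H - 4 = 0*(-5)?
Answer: 1729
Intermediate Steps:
W(Y, u) = -5/24 (W(Y, u) = (5/(-3))/8 = (5*(-⅓))/8 = (⅛)*(-5/3) = -5/24)
H = 4 (H = 4 + 0*(-5) = 4 + 0 = 4)
g(l) = 2*l*(-5/24 + l) (g(l) = (l + l)*(l - 5/24) = (2*l)*(-5/24 + l) = 2*l*(-5/24 + l))
g(H)*(29 - 1*(-28)) = ((1/12)*4*(-5 + 24*4))*(29 - 1*(-28)) = ((1/12)*4*(-5 + 96))*(29 + 28) = ((1/12)*4*91)*57 = (91/3)*57 = 1729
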